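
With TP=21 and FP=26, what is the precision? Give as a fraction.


Precision = TP / (TP + FP) = 21 / 47 = 21/47.

21/47


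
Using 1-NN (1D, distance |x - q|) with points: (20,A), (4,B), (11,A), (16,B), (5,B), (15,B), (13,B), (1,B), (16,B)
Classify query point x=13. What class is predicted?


Distances: |20-13|=7, |4-13|=9, |11-13|=2, |16-13|=3, |5-13|=8, |15-13|=2, |13-13|=0, |1-13|=12, |16-13|=3. 1 nearest: (13,B). Counts: {'B': 1}. Majority class: B.

B


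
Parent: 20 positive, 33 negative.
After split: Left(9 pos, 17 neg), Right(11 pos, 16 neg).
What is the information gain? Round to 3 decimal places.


H(parent) = 0.9562. H(left) = 0.9306, H(right) = 0.9751. Weighted = (26/53)*0.9306 + (27/53)*0.9751 = 0.9533. IG = 0.9562 - 0.9533 = 0.0029, which rounds to 0.003.

0.003


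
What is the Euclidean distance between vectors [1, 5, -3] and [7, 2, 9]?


d = sqrt(sum of squared differences). (1-7)^2=36, (5-2)^2=9, (-3-9)^2=144. Sum = 189.

sqrt(189)


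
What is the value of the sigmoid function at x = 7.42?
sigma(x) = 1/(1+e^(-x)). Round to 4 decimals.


sigma(7.42) = 1/(1+e^(-7.42)) = 1/(1+0.000599) = 1/1.000599 = 0.9994.

0.9994


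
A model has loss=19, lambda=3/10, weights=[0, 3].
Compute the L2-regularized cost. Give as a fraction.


L2 sq norm = sum(w^2) = 9. J = 19 + 3/10 * 9 = 217/10.

217/10


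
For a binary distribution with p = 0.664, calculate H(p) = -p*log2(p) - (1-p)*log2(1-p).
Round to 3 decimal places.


H = -0.664*log2(0.664) - 0.336*log2(0.336) = 0.921.

0.921


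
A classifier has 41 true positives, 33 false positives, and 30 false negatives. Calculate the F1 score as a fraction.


Precision = 41/74 = 41/74. Recall = 41/71 = 41/71. F1 = 2*P*R/(P+R) = 82/145.

82/145


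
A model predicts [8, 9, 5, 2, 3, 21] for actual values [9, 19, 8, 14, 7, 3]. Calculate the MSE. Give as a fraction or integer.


MSE = (1/6) * ((9-8)^2=1 + (19-9)^2=100 + (8-5)^2=9 + (14-2)^2=144 + (7-3)^2=16 + (3-21)^2=324). Sum = 594. MSE = 99.

99


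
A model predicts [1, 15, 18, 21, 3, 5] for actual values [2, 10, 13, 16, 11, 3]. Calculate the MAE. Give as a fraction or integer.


MAE = (1/6) * (|2-1|=1 + |10-15|=5 + |13-18|=5 + |16-21|=5 + |11-3|=8 + |3-5|=2). Sum = 26. MAE = 13/3.

13/3


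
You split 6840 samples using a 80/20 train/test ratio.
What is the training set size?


Test set = 6840 * 20% = 1368. Training set = 6840 - 1368 = 5472.

5472


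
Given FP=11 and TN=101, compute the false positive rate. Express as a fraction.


FPR = FP / (FP + TN) = 11 / 112 = 11/112.

11/112


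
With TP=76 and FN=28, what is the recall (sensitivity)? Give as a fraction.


Recall = TP / (TP + FN) = 76 / 104 = 19/26.

19/26


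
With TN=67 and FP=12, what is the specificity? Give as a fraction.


Specificity = TN / (TN + FP) = 67 / 79 = 67/79.

67/79


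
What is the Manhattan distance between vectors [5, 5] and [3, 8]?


d = sum of absolute differences: |5-3|=2 + |5-8|=3 = 5.

5


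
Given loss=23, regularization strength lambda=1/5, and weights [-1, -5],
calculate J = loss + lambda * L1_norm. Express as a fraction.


L1 norm = sum(|w|) = 6. J = 23 + 1/5 * 6 = 121/5.

121/5


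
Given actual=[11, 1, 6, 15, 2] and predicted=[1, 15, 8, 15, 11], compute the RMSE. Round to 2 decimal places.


MSE = 76.2000. RMSE = sqrt(76.2000) = 8.73.

8.73


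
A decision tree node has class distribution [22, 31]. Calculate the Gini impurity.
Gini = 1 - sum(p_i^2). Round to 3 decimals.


Total = 53. Proportions: 22/53, 31/53. sum(p_i^2) = 0.5144. Gini = 1 - 0.5144 = 0.4856, which rounds to 0.486.

0.486


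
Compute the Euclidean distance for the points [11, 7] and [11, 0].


d = sqrt(sum of squared differences). (11-11)^2=0, (7-0)^2=49. Sum = 49.

7


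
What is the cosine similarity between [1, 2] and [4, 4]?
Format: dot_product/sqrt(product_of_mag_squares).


dot = 12. |a|^2 = 5, |b|^2 = 32. cos = 12/sqrt(160).

12/sqrt(160)


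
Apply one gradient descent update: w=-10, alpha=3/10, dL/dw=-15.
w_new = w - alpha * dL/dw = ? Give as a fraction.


w_new = -10 - 3/10 * -15 = -10 - -9/2 = -11/2.

-11/2


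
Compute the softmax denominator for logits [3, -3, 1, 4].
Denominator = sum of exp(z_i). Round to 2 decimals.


Denom = e^3=20.0855 + e^-3=0.0498 + e^1=2.7183 + e^4=54.5982. Sum = 77.4518, which rounds to 77.45.

77.45


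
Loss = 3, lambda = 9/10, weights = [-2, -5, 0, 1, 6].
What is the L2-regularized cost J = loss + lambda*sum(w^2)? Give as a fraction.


L2 sq norm = sum(w^2) = 66. J = 3 + 9/10 * 66 = 312/5.

312/5


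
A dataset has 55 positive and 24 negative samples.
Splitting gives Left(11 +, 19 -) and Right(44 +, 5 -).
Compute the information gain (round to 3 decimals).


H(parent) = 0.8859. H(left) = 0.9481, H(right) = 0.4754. Weighted = (30/79)*0.9481 + (49/79)*0.4754 = 0.6549. IG = 0.8859 - 0.6549 = 0.2310, which rounds to 0.231.

0.231


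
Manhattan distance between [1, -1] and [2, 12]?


d = sum of absolute differences: |1-2|=1 + |-1-12|=13 = 14.

14


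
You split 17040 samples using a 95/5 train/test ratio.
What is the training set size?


Test set = 17040 * 5% = 852. Training set = 17040 - 852 = 16188.

16188


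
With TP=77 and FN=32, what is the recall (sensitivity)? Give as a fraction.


Recall = TP / (TP + FN) = 77 / 109 = 77/109.

77/109


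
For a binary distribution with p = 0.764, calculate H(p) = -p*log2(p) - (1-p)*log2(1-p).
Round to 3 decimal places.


H = -0.764*log2(0.764) - 0.236*log2(0.236) = 0.788.

0.788


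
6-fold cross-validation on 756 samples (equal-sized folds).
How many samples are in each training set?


Each validation fold has 756/6 = 126 samples. Training set = 756 - 126 = 630.

630


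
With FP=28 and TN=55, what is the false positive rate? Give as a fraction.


FPR = FP / (FP + TN) = 28 / 83 = 28/83.

28/83


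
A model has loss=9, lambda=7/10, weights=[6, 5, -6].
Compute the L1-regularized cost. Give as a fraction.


L1 norm = sum(|w|) = 17. J = 9 + 7/10 * 17 = 209/10.

209/10


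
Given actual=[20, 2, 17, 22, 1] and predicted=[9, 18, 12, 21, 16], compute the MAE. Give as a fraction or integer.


MAE = (1/5) * (|20-9|=11 + |2-18|=16 + |17-12|=5 + |22-21|=1 + |1-16|=15). Sum = 48. MAE = 48/5.

48/5


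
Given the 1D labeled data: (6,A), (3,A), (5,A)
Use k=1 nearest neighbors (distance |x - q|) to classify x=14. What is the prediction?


Distances: |6-14|=8, |3-14|=11, |5-14|=9. 1 nearest: (6,A). Counts: {'A': 1}. Majority class: A.

A


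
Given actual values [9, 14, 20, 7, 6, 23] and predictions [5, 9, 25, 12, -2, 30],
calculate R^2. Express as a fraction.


Mean(y) = 79/6. SS_res = 204. SS_tot = 1505/6. R^2 = 1 - 204/(1505/6) = 281/1505.

281/1505


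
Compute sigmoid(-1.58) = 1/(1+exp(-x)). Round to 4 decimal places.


sigma(-1.58) = 1/(1+e^(1.58)) = 1/(1+4.854956) = 1/5.854956 = 0.1708.

0.1708


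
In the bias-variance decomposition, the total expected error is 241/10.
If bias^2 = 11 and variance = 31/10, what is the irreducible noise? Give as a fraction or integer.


Total error = bias^2 + variance + irreducible noise. So irreducible noise = 241/10 - 11 - 31/10 = 10.

10


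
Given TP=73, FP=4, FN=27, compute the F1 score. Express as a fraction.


Precision = 73/77 = 73/77. Recall = 73/100 = 73/100. F1 = 2*P*R/(P+R) = 146/177.

146/177


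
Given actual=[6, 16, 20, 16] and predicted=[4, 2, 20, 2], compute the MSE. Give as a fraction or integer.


MSE = (1/4) * ((6-4)^2=4 + (16-2)^2=196 + (20-20)^2=0 + (16-2)^2=196). Sum = 396. MSE = 99.

99


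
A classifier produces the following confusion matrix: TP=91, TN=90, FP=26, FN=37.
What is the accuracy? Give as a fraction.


Accuracy = (TP + TN) / (TP + TN + FP + FN) = (91 + 90) / 244 = 181/244.

181/244


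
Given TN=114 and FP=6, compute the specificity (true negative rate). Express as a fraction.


Specificity = TN / (TN + FP) = 114 / 120 = 19/20.

19/20


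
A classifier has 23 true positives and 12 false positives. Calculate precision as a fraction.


Precision = TP / (TP + FP) = 23 / 35 = 23/35.

23/35


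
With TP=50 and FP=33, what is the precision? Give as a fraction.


Precision = TP / (TP + FP) = 50 / 83 = 50/83.

50/83


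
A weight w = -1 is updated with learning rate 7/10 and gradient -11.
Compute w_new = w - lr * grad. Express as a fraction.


w_new = -1 - 7/10 * -11 = -1 - -77/10 = 67/10.

67/10


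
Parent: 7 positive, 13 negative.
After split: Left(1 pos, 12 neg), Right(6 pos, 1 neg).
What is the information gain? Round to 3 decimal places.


H(parent) = 0.9341. H(left) = 0.3912, H(right) = 0.5917. Weighted = (13/20)*0.3912 + (7/20)*0.5917 = 0.4614. IG = 0.9341 - 0.4614 = 0.4727, which rounds to 0.473.

0.473


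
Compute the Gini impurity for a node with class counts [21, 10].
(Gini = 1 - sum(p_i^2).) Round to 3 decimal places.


Total = 31. Proportions: 21/31, 10/31. sum(p_i^2) = 0.5630. Gini = 1 - 0.5630 = 0.4370, which rounds to 0.437.

0.437


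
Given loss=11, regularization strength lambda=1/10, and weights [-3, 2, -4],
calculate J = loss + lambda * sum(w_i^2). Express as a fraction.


L2 sq norm = sum(w^2) = 29. J = 11 + 1/10 * 29 = 139/10.

139/10


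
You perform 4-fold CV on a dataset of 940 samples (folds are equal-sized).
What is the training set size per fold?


Each validation fold has 940/4 = 235 samples. Training set = 940 - 235 = 705.

705


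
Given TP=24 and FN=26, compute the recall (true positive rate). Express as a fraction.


Recall = TP / (TP + FN) = 24 / 50 = 12/25.

12/25


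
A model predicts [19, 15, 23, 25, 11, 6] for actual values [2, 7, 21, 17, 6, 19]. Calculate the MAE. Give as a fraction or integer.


MAE = (1/6) * (|2-19|=17 + |7-15|=8 + |21-23|=2 + |17-25|=8 + |6-11|=5 + |19-6|=13). Sum = 53. MAE = 53/6.

53/6


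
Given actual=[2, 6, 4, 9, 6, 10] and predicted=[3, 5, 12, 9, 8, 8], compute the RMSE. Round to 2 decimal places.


MSE = 12.3333. RMSE = sqrt(12.3333) = 3.51.

3.51


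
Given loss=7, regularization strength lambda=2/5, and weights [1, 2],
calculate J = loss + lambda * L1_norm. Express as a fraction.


L1 norm = sum(|w|) = 3. J = 7 + 2/5 * 3 = 41/5.

41/5


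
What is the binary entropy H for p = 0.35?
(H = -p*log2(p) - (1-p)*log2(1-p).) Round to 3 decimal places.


H = -0.35*log2(0.35) - 0.65*log2(0.65) = 0.934.

0.934


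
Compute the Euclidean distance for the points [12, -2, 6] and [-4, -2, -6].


d = sqrt(sum of squared differences). (12--4)^2=256, (-2--2)^2=0, (6--6)^2=144. Sum = 400.

20


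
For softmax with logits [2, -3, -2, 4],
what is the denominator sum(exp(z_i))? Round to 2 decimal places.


Denom = e^2=7.3891 + e^-3=0.0498 + e^-2=0.1353 + e^4=54.5982. Sum = 62.1724, which rounds to 62.17.

62.17


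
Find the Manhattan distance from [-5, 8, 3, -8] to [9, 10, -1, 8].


d = sum of absolute differences: |-5-9|=14 + |8-10|=2 + |3--1|=4 + |-8-8|=16 = 36.

36


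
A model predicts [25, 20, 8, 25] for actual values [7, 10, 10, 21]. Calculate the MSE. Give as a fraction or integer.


MSE = (1/4) * ((7-25)^2=324 + (10-20)^2=100 + (10-8)^2=4 + (21-25)^2=16). Sum = 444. MSE = 111.

111


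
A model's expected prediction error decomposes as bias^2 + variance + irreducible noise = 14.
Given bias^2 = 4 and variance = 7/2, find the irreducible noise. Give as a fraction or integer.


Total error = bias^2 + variance + irreducible noise. So irreducible noise = 14 - 4 - 7/2 = 13/2.

13/2


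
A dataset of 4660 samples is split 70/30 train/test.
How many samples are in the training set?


Test set = 4660 * 30% = 1398. Training set = 4660 - 1398 = 3262.

3262


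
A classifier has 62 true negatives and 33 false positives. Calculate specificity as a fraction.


Specificity = TN / (TN + FP) = 62 / 95 = 62/95.

62/95


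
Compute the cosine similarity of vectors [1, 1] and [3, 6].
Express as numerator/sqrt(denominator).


dot = 9. |a|^2 = 2, |b|^2 = 45. cos = 9/sqrt(90).

9/sqrt(90)


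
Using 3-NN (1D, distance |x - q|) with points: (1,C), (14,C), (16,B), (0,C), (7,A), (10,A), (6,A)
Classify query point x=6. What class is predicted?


Distances: |1-6|=5, |14-6|=8, |16-6|=10, |0-6|=6, |7-6|=1, |10-6|=4, |6-6|=0. 3 nearest: (6,A), (7,A), (10,A). Counts: {'A': 3}. Majority class: A.

A


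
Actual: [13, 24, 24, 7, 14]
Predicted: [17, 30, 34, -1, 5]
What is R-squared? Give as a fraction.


Mean(y) = 82/5. SS_res = 297. SS_tot = 1106/5. R^2 = 1 - 297/(1106/5) = -379/1106.

-379/1106


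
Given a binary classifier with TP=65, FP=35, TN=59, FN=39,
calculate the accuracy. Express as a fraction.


Accuracy = (TP + TN) / (TP + TN + FP + FN) = (65 + 59) / 198 = 62/99.

62/99


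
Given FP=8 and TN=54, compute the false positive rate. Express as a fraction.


FPR = FP / (FP + TN) = 8 / 62 = 4/31.

4/31


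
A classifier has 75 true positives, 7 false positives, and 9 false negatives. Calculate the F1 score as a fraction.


Precision = 75/82 = 75/82. Recall = 75/84 = 25/28. F1 = 2*P*R/(P+R) = 75/83.

75/83


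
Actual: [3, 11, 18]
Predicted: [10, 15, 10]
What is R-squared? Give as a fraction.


Mean(y) = 32/3. SS_res = 129. SS_tot = 338/3. R^2 = 1 - 129/(338/3) = -49/338.

-49/338


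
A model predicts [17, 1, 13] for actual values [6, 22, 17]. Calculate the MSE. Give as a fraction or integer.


MSE = (1/3) * ((6-17)^2=121 + (22-1)^2=441 + (17-13)^2=16). Sum = 578. MSE = 578/3.

578/3


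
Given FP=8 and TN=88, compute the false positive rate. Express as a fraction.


FPR = FP / (FP + TN) = 8 / 96 = 1/12.

1/12


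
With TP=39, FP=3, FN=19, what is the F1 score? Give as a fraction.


Precision = 39/42 = 13/14. Recall = 39/58 = 39/58. F1 = 2*P*R/(P+R) = 39/50.

39/50


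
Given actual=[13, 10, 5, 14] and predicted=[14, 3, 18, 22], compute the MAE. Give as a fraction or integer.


MAE = (1/4) * (|13-14|=1 + |10-3|=7 + |5-18|=13 + |14-22|=8). Sum = 29. MAE = 29/4.

29/4


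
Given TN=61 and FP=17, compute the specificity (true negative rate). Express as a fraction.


Specificity = TN / (TN + FP) = 61 / 78 = 61/78.

61/78


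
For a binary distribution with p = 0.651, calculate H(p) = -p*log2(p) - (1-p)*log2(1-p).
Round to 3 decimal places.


H = -0.651*log2(0.651) - 0.349*log2(0.349) = 0.933.

0.933


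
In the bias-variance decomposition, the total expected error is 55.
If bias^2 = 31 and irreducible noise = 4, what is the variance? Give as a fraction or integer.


Total error = bias^2 + variance + irreducible noise. So variance = 55 - 31 - 4 = 20.

20


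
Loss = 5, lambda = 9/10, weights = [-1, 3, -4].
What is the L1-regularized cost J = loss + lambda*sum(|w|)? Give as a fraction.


L1 norm = sum(|w|) = 8. J = 5 + 9/10 * 8 = 61/5.

61/5


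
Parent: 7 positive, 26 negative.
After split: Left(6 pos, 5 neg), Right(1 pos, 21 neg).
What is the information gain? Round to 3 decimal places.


H(parent) = 0.7455. H(left) = 0.9940, H(right) = 0.2668. Weighted = (11/33)*0.9940 + (22/33)*0.2668 = 0.5092. IG = 0.7455 - 0.5092 = 0.2363, which rounds to 0.236.

0.236


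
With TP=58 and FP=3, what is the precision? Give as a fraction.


Precision = TP / (TP + FP) = 58 / 61 = 58/61.

58/61


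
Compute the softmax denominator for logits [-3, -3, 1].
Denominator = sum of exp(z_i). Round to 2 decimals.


Denom = e^-3=0.0498 + e^-3=0.0498 + e^1=2.7183. Sum = 2.8179, which rounds to 2.82.

2.82


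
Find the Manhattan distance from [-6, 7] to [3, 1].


d = sum of absolute differences: |-6-3|=9 + |7-1|=6 = 15.

15


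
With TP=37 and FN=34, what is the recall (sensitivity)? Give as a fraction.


Recall = TP / (TP + FN) = 37 / 71 = 37/71.

37/71


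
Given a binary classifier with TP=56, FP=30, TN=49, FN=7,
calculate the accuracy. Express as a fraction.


Accuracy = (TP + TN) / (TP + TN + FP + FN) = (56 + 49) / 142 = 105/142.

105/142


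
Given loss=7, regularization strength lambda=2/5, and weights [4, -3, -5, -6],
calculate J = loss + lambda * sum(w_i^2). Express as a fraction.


L2 sq norm = sum(w^2) = 86. J = 7 + 2/5 * 86 = 207/5.

207/5


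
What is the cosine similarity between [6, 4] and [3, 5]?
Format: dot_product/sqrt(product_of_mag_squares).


dot = 38. |a|^2 = 52, |b|^2 = 34. cos = 38/sqrt(1768).

38/sqrt(1768)


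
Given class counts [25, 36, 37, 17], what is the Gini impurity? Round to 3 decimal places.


Total = 115. Proportions: 25/115, 36/115, 37/115, 17/115. sum(p_i^2) = 0.2706. Gini = 1 - 0.2706 = 0.7294, which rounds to 0.729.

0.729


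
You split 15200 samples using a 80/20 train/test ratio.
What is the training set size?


Test set = 15200 * 20% = 3040. Training set = 15200 - 3040 = 12160.

12160


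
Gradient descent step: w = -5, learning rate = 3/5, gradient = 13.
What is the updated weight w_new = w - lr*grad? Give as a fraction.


w_new = -5 - 3/5 * 13 = -5 - 39/5 = -64/5.

-64/5


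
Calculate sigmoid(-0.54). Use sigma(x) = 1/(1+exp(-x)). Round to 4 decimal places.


sigma(-0.54) = 1/(1+e^(0.54)) = 1/(1+1.716007) = 1/2.716007 = 0.3682.

0.3682


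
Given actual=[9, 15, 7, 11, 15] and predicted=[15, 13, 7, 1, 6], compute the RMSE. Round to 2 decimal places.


MSE = 44.2000. RMSE = sqrt(44.2000) = 6.65.

6.65


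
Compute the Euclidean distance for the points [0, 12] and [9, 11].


d = sqrt(sum of squared differences). (0-9)^2=81, (12-11)^2=1. Sum = 82.

sqrt(82)


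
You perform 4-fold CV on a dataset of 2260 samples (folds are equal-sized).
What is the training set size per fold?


Each validation fold has 2260/4 = 565 samples. Training set = 2260 - 565 = 1695.

1695


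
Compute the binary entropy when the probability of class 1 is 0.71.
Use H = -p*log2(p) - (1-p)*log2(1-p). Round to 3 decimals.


H = -0.71*log2(0.71) - 0.29*log2(0.29) = 0.869.

0.869


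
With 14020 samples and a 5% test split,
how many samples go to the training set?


Test set = 14020 * 5% = 701. Training set = 14020 - 701 = 13319.

13319


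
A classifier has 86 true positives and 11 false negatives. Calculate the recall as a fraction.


Recall = TP / (TP + FN) = 86 / 97 = 86/97.

86/97


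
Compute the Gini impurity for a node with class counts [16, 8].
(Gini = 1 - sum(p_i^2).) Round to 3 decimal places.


Total = 24. Proportions: 16/24, 8/24. sum(p_i^2) = 0.5556. Gini = 1 - 0.5556 = 0.4444, which rounds to 0.444.

0.444


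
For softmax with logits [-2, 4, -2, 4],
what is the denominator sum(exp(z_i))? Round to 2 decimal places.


Denom = e^-2=0.1353 + e^4=54.5982 + e^-2=0.1353 + e^4=54.5982. Sum = 109.4670, which rounds to 109.47.

109.47


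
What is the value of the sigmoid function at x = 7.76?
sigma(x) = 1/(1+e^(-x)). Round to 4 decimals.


sigma(7.76) = 1/(1+e^(-7.76)) = 1/(1+0.000426) = 1/1.000426 = 0.9996.

0.9996


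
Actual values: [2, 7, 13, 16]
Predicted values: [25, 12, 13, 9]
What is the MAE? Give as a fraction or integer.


MAE = (1/4) * (|2-25|=23 + |7-12|=5 + |13-13|=0 + |16-9|=7). Sum = 35. MAE = 35/4.

35/4


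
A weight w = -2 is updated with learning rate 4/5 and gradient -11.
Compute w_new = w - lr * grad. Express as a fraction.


w_new = -2 - 4/5 * -11 = -2 - -44/5 = 34/5.

34/5


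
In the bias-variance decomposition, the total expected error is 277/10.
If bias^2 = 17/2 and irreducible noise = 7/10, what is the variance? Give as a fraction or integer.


Total error = bias^2 + variance + irreducible noise. So variance = 277/10 - 17/2 - 7/10 = 37/2.

37/2


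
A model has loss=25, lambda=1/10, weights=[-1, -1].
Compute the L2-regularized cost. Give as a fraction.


L2 sq norm = sum(w^2) = 2. J = 25 + 1/10 * 2 = 126/5.

126/5


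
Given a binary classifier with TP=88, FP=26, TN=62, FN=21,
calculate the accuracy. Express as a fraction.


Accuracy = (TP + TN) / (TP + TN + FP + FN) = (88 + 62) / 197 = 150/197.

150/197


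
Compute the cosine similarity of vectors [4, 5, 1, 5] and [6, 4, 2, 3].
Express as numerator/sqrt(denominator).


dot = 61. |a|^2 = 67, |b|^2 = 65. cos = 61/sqrt(4355).

61/sqrt(4355)


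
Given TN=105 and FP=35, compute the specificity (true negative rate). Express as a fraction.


Specificity = TN / (TN + FP) = 105 / 140 = 3/4.

3/4


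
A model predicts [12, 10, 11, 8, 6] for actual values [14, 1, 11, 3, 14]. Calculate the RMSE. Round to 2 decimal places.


MSE = 34.8000. RMSE = sqrt(34.8000) = 5.90.

5.90


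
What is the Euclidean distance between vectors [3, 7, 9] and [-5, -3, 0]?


d = sqrt(sum of squared differences). (3--5)^2=64, (7--3)^2=100, (9-0)^2=81. Sum = 245.

sqrt(245)


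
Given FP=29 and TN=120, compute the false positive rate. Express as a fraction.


FPR = FP / (FP + TN) = 29 / 149 = 29/149.

29/149


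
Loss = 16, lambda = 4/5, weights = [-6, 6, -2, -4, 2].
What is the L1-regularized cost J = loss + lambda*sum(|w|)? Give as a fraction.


L1 norm = sum(|w|) = 20. J = 16 + 4/5 * 20 = 32.

32


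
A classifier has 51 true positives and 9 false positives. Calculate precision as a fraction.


Precision = TP / (TP + FP) = 51 / 60 = 17/20.

17/20


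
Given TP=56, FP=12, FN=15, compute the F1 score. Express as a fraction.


Precision = 56/68 = 14/17. Recall = 56/71 = 56/71. F1 = 2*P*R/(P+R) = 112/139.

112/139


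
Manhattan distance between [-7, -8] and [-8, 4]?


d = sum of absolute differences: |-7--8|=1 + |-8-4|=12 = 13.

13


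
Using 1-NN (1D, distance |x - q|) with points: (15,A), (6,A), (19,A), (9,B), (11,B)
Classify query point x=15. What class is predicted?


Distances: |15-15|=0, |6-15|=9, |19-15|=4, |9-15|=6, |11-15|=4. 1 nearest: (15,A). Counts: {'A': 1}. Majority class: A.

A


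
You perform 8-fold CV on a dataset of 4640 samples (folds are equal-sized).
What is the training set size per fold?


Each validation fold has 4640/8 = 580 samples. Training set = 4640 - 580 = 4060.

4060


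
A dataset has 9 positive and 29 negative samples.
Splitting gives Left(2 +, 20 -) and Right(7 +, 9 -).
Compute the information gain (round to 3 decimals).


H(parent) = 0.7897. H(left) = 0.4395, H(right) = 0.9887. Weighted = (22/38)*0.4395 + (16/38)*0.9887 = 0.6707. IG = 0.7897 - 0.6707 = 0.1190, which rounds to 0.119.

0.119


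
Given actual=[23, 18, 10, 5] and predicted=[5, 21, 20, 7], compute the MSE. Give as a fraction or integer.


MSE = (1/4) * ((23-5)^2=324 + (18-21)^2=9 + (10-20)^2=100 + (5-7)^2=4). Sum = 437. MSE = 437/4.

437/4


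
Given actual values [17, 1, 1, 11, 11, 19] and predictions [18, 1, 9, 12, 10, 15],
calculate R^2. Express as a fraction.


Mean(y) = 10. SS_res = 83. SS_tot = 294. R^2 = 1 - 83/(294) = 211/294.

211/294


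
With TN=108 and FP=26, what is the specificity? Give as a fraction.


Specificity = TN / (TN + FP) = 108 / 134 = 54/67.

54/67


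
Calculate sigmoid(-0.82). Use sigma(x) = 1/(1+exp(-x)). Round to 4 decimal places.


sigma(-0.82) = 1/(1+e^(0.82)) = 1/(1+2.270500) = 1/3.270500 = 0.3058.

0.3058


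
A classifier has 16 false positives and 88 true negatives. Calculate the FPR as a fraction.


FPR = FP / (FP + TN) = 16 / 104 = 2/13.

2/13


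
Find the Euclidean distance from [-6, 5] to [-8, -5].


d = sqrt(sum of squared differences). (-6--8)^2=4, (5--5)^2=100. Sum = 104.

sqrt(104)


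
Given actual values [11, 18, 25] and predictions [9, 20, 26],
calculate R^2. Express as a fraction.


Mean(y) = 18. SS_res = 9. SS_tot = 98. R^2 = 1 - 9/(98) = 89/98.

89/98


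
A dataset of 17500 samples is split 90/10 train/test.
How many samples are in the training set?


Test set = 17500 * 10% = 1750. Training set = 17500 - 1750 = 15750.

15750


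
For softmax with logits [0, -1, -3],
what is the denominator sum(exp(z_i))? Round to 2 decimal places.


Denom = e^0=1.0000 + e^-1=0.3679 + e^-3=0.0498. Sum = 1.4177, which rounds to 1.42.

1.42


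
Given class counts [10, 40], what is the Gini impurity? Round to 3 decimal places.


Total = 50. Proportions: 10/50, 40/50. sum(p_i^2) = 0.6800. Gini = 1 - 0.6800 = 0.3200, which rounds to 0.320.

0.320


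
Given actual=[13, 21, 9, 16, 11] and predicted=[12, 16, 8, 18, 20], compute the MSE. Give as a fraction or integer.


MSE = (1/5) * ((13-12)^2=1 + (21-16)^2=25 + (9-8)^2=1 + (16-18)^2=4 + (11-20)^2=81). Sum = 112. MSE = 112/5.

112/5


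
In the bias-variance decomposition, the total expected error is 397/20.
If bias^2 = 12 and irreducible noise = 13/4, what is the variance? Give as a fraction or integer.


Total error = bias^2 + variance + irreducible noise. So variance = 397/20 - 12 - 13/4 = 23/5.

23/5


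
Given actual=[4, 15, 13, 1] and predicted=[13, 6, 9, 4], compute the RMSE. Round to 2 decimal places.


MSE = 46.7500. RMSE = sqrt(46.7500) = 6.84.

6.84


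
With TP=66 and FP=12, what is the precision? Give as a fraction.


Precision = TP / (TP + FP) = 66 / 78 = 11/13.

11/13


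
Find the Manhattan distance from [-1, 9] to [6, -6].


d = sum of absolute differences: |-1-6|=7 + |9--6|=15 = 22.

22


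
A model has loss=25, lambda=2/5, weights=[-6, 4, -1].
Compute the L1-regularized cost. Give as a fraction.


L1 norm = sum(|w|) = 11. J = 25 + 2/5 * 11 = 147/5.

147/5


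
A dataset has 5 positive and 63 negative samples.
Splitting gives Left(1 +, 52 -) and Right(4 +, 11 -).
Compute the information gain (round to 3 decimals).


H(parent) = 0.3790. H(left) = 0.1350, H(right) = 0.8366. Weighted = (53/68)*0.1350 + (15/68)*0.8366 = 0.2898. IG = 0.3790 - 0.2898 = 0.0892, which rounds to 0.089.

0.089


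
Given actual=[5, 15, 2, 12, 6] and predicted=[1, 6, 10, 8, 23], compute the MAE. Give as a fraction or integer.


MAE = (1/5) * (|5-1|=4 + |15-6|=9 + |2-10|=8 + |12-8|=4 + |6-23|=17). Sum = 42. MAE = 42/5.

42/5


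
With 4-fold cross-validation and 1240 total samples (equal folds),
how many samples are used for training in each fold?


Each validation fold has 1240/4 = 310 samples. Training set = 1240 - 310 = 930.

930


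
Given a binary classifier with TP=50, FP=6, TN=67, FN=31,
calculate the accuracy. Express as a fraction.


Accuracy = (TP + TN) / (TP + TN + FP + FN) = (50 + 67) / 154 = 117/154.

117/154


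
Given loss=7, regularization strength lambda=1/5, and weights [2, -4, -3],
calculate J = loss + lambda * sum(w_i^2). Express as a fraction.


L2 sq norm = sum(w^2) = 29. J = 7 + 1/5 * 29 = 64/5.

64/5


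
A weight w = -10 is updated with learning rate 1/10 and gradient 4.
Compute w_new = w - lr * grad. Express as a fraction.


w_new = -10 - 1/10 * 4 = -10 - 2/5 = -52/5.

-52/5


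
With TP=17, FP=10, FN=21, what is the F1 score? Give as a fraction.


Precision = 17/27 = 17/27. Recall = 17/38 = 17/38. F1 = 2*P*R/(P+R) = 34/65.

34/65


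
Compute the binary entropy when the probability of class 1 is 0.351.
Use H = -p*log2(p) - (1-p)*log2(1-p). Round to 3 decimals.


H = -0.351*log2(0.351) - 0.649*log2(0.649) = 0.935.

0.935


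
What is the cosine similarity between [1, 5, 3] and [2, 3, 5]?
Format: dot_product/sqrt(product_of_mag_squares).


dot = 32. |a|^2 = 35, |b|^2 = 38. cos = 32/sqrt(1330).

32/sqrt(1330)


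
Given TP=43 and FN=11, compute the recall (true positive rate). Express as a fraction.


Recall = TP / (TP + FN) = 43 / 54 = 43/54.

43/54


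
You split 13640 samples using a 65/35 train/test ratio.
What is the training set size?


Test set = 13640 * 35% = 4774. Training set = 13640 - 4774 = 8866.

8866


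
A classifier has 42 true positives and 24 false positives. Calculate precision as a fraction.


Precision = TP / (TP + FP) = 42 / 66 = 7/11.

7/11


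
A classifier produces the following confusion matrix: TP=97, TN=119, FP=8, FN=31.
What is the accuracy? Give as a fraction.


Accuracy = (TP + TN) / (TP + TN + FP + FN) = (97 + 119) / 255 = 72/85.

72/85


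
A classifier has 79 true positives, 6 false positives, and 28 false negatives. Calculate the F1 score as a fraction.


Precision = 79/85 = 79/85. Recall = 79/107 = 79/107. F1 = 2*P*R/(P+R) = 79/96.

79/96


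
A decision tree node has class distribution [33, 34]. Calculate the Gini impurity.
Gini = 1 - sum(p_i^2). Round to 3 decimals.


Total = 67. Proportions: 33/67, 34/67. sum(p_i^2) = 0.5001. Gini = 1 - 0.5001 = 0.4999, which rounds to 0.500.

0.500


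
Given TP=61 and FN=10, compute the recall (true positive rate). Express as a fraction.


Recall = TP / (TP + FN) = 61 / 71 = 61/71.

61/71


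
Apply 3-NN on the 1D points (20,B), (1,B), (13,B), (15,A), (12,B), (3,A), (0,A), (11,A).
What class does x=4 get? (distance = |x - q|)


Distances: |20-4|=16, |1-4|=3, |13-4|=9, |15-4|=11, |12-4|=8, |3-4|=1, |0-4|=4, |11-4|=7. 3 nearest: (3,A), (1,B), (0,A). Counts: {'A': 2, 'B': 1}. Majority class: A.

A


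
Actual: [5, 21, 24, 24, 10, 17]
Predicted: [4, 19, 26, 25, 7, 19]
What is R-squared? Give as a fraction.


Mean(y) = 101/6. SS_res = 23. SS_tot = 1841/6. R^2 = 1 - 23/(1841/6) = 1703/1841.

1703/1841


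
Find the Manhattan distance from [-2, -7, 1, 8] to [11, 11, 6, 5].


d = sum of absolute differences: |-2-11|=13 + |-7-11|=18 + |1-6|=5 + |8-5|=3 = 39.

39


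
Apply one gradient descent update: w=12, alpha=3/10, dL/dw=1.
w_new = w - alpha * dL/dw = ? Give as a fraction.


w_new = 12 - 3/10 * 1 = 12 - 3/10 = 117/10.

117/10


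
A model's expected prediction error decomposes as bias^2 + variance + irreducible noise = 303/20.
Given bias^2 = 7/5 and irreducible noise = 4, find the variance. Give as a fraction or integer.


Total error = bias^2 + variance + irreducible noise. So variance = 303/20 - 7/5 - 4 = 39/4.

39/4


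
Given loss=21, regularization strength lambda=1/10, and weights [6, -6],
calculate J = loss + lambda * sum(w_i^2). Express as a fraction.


L2 sq norm = sum(w^2) = 72. J = 21 + 1/10 * 72 = 141/5.

141/5


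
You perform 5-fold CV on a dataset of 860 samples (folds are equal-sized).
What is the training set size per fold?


Each validation fold has 860/5 = 172 samples. Training set = 860 - 172 = 688.

688


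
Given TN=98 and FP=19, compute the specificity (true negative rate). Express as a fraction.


Specificity = TN / (TN + FP) = 98 / 117 = 98/117.

98/117


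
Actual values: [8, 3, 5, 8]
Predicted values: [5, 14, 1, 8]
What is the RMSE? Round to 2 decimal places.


MSE = 36.5000. RMSE = sqrt(36.5000) = 6.04.

6.04


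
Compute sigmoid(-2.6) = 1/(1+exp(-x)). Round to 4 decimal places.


sigma(-2.6) = 1/(1+e^(2.6)) = 1/(1+13.463738) = 1/14.463738 = 0.0691.

0.0691


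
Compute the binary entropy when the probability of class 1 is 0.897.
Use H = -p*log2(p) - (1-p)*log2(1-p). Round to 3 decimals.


H = -0.897*log2(0.897) - 0.103*log2(0.103) = 0.478.

0.478


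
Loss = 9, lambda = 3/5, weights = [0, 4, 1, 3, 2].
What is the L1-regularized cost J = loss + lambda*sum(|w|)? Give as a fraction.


L1 norm = sum(|w|) = 10. J = 9 + 3/5 * 10 = 15.

15


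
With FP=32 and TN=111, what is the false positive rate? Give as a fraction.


FPR = FP / (FP + TN) = 32 / 143 = 32/143.

32/143


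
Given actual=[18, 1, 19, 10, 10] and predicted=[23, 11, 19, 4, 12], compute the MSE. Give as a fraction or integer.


MSE = (1/5) * ((18-23)^2=25 + (1-11)^2=100 + (19-19)^2=0 + (10-4)^2=36 + (10-12)^2=4). Sum = 165. MSE = 33.

33


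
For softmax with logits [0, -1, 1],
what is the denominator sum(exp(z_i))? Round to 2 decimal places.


Denom = e^0=1.0000 + e^-1=0.3679 + e^1=2.7183. Sum = 4.0862, which rounds to 4.09.

4.09


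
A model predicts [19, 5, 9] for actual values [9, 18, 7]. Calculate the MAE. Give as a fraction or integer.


MAE = (1/3) * (|9-19|=10 + |18-5|=13 + |7-9|=2). Sum = 25. MAE = 25/3.

25/3


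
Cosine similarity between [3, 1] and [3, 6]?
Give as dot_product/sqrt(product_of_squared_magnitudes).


dot = 15. |a|^2 = 10, |b|^2 = 45. cos = 15/sqrt(450).

15/sqrt(450)


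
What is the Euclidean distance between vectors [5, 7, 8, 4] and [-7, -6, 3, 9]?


d = sqrt(sum of squared differences). (5--7)^2=144, (7--6)^2=169, (8-3)^2=25, (4-9)^2=25. Sum = 363.

sqrt(363)


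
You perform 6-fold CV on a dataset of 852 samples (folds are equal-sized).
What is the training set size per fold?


Each validation fold has 852/6 = 142 samples. Training set = 852 - 142 = 710.

710


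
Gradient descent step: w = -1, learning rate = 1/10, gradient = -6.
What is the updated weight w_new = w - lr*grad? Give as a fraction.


w_new = -1 - 1/10 * -6 = -1 - -3/5 = -2/5.

-2/5


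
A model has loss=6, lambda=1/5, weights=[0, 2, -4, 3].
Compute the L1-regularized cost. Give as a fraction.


L1 norm = sum(|w|) = 9. J = 6 + 1/5 * 9 = 39/5.

39/5


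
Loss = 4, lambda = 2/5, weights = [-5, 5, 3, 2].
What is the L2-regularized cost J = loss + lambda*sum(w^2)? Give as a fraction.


L2 sq norm = sum(w^2) = 63. J = 4 + 2/5 * 63 = 146/5.

146/5


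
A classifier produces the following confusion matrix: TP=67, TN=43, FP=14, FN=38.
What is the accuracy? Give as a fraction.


Accuracy = (TP + TN) / (TP + TN + FP + FN) = (67 + 43) / 162 = 55/81.

55/81


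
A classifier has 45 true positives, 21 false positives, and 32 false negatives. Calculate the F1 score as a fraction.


Precision = 45/66 = 15/22. Recall = 45/77 = 45/77. F1 = 2*P*R/(P+R) = 90/143.

90/143


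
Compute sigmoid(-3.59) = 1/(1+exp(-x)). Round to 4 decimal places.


sigma(-3.59) = 1/(1+e^(3.59)) = 1/(1+36.234076) = 1/37.234076 = 0.0269.

0.0269


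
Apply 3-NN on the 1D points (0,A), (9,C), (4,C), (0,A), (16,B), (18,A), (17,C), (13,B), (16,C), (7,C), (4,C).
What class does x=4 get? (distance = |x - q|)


Distances: |0-4|=4, |9-4|=5, |4-4|=0, |0-4|=4, |16-4|=12, |18-4|=14, |17-4|=13, |13-4|=9, |16-4|=12, |7-4|=3, |4-4|=0. 3 nearest: (4,C), (4,C), (7,C). Counts: {'C': 3}. Majority class: C.

C


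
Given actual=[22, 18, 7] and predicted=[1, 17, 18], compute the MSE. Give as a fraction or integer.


MSE = (1/3) * ((22-1)^2=441 + (18-17)^2=1 + (7-18)^2=121). Sum = 563. MSE = 563/3.

563/3


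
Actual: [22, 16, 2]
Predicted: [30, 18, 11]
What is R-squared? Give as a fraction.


Mean(y) = 40/3. SS_res = 149. SS_tot = 632/3. R^2 = 1 - 149/(632/3) = 185/632.

185/632


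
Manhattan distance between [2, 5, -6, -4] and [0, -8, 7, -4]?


d = sum of absolute differences: |2-0|=2 + |5--8|=13 + |-6-7|=13 + |-4--4|=0 = 28.

28


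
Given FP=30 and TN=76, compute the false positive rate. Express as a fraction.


FPR = FP / (FP + TN) = 30 / 106 = 15/53.

15/53


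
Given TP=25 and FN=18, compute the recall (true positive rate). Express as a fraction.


Recall = TP / (TP + FN) = 25 / 43 = 25/43.

25/43


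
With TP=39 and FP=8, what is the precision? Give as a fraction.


Precision = TP / (TP + FP) = 39 / 47 = 39/47.

39/47


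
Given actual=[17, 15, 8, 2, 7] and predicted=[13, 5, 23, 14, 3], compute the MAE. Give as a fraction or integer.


MAE = (1/5) * (|17-13|=4 + |15-5|=10 + |8-23|=15 + |2-14|=12 + |7-3|=4). Sum = 45. MAE = 9.

9


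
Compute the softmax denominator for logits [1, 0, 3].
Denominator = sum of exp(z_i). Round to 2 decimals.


Denom = e^1=2.7183 + e^0=1.0000 + e^3=20.0855. Sum = 23.8038, which rounds to 23.80.

23.80


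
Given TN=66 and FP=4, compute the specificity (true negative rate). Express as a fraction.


Specificity = TN / (TN + FP) = 66 / 70 = 33/35.

33/35


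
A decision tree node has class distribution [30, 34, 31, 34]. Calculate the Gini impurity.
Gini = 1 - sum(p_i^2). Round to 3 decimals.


Total = 129. Proportions: 30/129, 34/129, 31/129, 34/129. sum(p_i^2) = 0.2508. Gini = 1 - 0.2508 = 0.7492, which rounds to 0.749.

0.749


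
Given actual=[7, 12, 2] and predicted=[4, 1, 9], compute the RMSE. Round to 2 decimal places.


MSE = 59.6667. RMSE = sqrt(59.6667) = 7.72.

7.72


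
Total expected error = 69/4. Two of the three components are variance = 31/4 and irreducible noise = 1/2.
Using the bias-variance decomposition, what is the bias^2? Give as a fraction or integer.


Total error = bias^2 + variance + irreducible noise. So bias^2 = 69/4 - 31/4 - 1/2 = 9.

9


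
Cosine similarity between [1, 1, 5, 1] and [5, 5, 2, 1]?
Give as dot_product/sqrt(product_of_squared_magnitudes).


dot = 21. |a|^2 = 28, |b|^2 = 55. cos = 21/sqrt(1540).

21/sqrt(1540)


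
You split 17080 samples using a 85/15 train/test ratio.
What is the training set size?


Test set = 17080 * 15% = 2562. Training set = 17080 - 2562 = 14518.

14518


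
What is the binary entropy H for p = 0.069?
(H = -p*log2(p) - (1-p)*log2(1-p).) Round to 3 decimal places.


H = -0.069*log2(0.069) - 0.931*log2(0.931) = 0.362.

0.362


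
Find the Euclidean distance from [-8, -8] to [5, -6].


d = sqrt(sum of squared differences). (-8-5)^2=169, (-8--6)^2=4. Sum = 173.

sqrt(173)


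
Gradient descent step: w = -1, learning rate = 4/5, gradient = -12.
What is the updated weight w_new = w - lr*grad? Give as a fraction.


w_new = -1 - 4/5 * -12 = -1 - -48/5 = 43/5.

43/5


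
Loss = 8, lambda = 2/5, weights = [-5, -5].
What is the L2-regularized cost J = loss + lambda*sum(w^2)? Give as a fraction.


L2 sq norm = sum(w^2) = 50. J = 8 + 2/5 * 50 = 28.

28


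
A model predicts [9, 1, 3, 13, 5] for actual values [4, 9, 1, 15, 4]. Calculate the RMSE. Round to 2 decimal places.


MSE = 19.6000. RMSE = sqrt(19.6000) = 4.43.

4.43


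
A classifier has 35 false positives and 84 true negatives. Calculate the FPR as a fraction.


FPR = FP / (FP + TN) = 35 / 119 = 5/17.

5/17


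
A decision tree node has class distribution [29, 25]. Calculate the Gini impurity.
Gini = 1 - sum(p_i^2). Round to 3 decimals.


Total = 54. Proportions: 29/54, 25/54. sum(p_i^2) = 0.5027. Gini = 1 - 0.5027 = 0.4973, which rounds to 0.497.

0.497


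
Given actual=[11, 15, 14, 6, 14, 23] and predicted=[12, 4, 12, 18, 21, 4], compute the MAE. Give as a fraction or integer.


MAE = (1/6) * (|11-12|=1 + |15-4|=11 + |14-12|=2 + |6-18|=12 + |14-21|=7 + |23-4|=19). Sum = 52. MAE = 26/3.

26/3


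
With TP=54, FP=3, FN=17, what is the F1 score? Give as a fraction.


Precision = 54/57 = 18/19. Recall = 54/71 = 54/71. F1 = 2*P*R/(P+R) = 27/32.

27/32


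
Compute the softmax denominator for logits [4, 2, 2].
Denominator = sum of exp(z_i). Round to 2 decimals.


Denom = e^4=54.5982 + e^2=7.3891 + e^2=7.3891. Sum = 69.3764, which rounds to 69.38.

69.38


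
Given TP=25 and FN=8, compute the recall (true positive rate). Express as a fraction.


Recall = TP / (TP + FN) = 25 / 33 = 25/33.

25/33


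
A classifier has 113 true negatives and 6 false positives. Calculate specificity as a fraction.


Specificity = TN / (TN + FP) = 113 / 119 = 113/119.

113/119


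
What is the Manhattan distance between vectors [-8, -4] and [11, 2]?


d = sum of absolute differences: |-8-11|=19 + |-4-2|=6 = 25.

25


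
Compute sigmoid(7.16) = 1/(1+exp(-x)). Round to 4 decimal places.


sigma(7.16) = 1/(1+e^(-7.16)) = 1/(1+0.000777) = 1/1.000777 = 0.9992.

0.9992


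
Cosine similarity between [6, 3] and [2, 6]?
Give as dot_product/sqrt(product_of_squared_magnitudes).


dot = 30. |a|^2 = 45, |b|^2 = 40. cos = 30/sqrt(1800).

30/sqrt(1800)


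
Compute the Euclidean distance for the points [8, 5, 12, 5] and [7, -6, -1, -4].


d = sqrt(sum of squared differences). (8-7)^2=1, (5--6)^2=121, (12--1)^2=169, (5--4)^2=81. Sum = 372.

sqrt(372)
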